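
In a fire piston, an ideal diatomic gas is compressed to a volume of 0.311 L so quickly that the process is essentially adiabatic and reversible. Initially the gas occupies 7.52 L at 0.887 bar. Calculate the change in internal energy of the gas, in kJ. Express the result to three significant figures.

ΔU ≈ 4.30 kJ

γ = 7/5 for a diatomic ideal gas.
P₂ = P₁(V₁/V₂)^γ = 0.887×(7.52/0.311)^(7/5) = 76.69 bar.
For a reversible adiabat, W_by_gas = (P₁V₁ − P₂V₂)/(γ−1).
W_by = (88700×0.00752 − 7.669×10^6×0.000311) / (2/5) = -4295 J.
Q = 0 ⇒ ΔU = −W_by = 4295 J.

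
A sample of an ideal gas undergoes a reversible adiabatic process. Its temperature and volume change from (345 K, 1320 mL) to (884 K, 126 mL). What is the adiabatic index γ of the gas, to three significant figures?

TV^(γ−1) = const ⇒ γ − 1 = ln(T₂/T₁) / ln(V₁/V₂).
γ = 1 + ln(884/345) / ln(1320/126) = 1.401.

γ ≈ 1.40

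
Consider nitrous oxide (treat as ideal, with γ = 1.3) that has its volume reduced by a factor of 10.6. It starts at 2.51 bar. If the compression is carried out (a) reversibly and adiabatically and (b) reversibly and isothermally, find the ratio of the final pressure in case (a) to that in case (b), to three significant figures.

Isothermal: P_b = P₁(V₁/V₂) = 2.51×10.6.
Adiabatic: P_a = P₁(V₁/V₂)^γ = 2.51×10.6^(1.3).
P_a/P_b = (V₁/V₂)^(γ−1) = 10.6^(0.3) = 2.03.

P_adiabatic / P_isothermal ≈ 2.03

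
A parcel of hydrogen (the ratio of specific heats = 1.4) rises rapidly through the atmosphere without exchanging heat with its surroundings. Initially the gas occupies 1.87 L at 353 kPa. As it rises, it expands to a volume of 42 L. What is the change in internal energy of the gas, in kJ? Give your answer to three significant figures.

ΔU ≈ -1.17 kJ

P₂ = P₁(V₁/V₂)^γ = 353×(1.87/42)^(1.4) = 4.527 kPa.
For a reversible adiabat, W_by_gas = (P₁V₁ − P₂V₂)/(γ−1).
W_by = (353000×0.00187 − 4527×0.042) / (0.4) = 1175 J.
Q = 0 ⇒ ΔU = −W_by = -1175 J.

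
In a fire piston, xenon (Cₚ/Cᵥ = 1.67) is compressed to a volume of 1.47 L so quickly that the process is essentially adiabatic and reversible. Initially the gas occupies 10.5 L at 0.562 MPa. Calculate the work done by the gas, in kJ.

W ≈ -24.1 kJ

P₂ = P₁(V₁/V₂)^γ = 0.562×(10.5/1.47)^(1.67) = 14.99 MPa.
For a reversible adiabat, W_by_gas = (P₁V₁ − P₂V₂)/(γ−1).
W_by = (562000×0.0105 − 1.499×10^7×0.00147) / (0.67) = -24070 J.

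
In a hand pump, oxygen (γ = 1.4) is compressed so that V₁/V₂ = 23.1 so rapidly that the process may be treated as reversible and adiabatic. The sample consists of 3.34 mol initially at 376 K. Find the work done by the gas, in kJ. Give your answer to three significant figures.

W ≈ -65.5 kJ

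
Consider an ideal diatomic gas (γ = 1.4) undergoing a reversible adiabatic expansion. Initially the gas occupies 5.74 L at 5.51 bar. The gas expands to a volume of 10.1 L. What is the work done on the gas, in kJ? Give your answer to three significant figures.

W ≈ -1.60 kJ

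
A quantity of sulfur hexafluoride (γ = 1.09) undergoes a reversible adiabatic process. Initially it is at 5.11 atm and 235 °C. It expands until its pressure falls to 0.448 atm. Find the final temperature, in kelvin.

Along an adiabat T P^((1−γ)/γ) is constant, so T₂ = T₁ (P₂/P₁)^((γ−1)/γ).
T₁ = 235 °C = 508.1 K.
T₂ = 508.1 × (0.448/5.11)^(0.0826) = 415.6 K.

T₂ ≈ 416 K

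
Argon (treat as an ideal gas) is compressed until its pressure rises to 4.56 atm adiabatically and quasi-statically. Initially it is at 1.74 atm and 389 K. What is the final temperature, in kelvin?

T₂ ≈ 572 K

Along an adiabat T P^((1−γ)/γ) is constant, so T₂ = T₁ (P₂/P₁)^((γ−1)/γ).
For a monatomic ideal gas γ = 5/3, so (γ−1)/γ = 2/5.
T₂ = 389 × (4.56/1.74)^(2/5) = 571.9 K.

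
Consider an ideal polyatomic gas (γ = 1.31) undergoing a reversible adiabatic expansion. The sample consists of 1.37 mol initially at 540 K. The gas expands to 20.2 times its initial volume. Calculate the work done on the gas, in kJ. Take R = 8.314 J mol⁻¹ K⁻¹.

W ≈ -12.0 kJ

Adiabatic: T₁V₁^(γ−1) = T₂V₂^(γ−1) ⇒ T₂ = T₁ (V₁/V₂)^(γ−1).
T₂ = 540 × (1/20.2)^(0.31) = 212.7 K.
Q = 0, so ΔU = W_on_gas = nCᵥΔT with Cᵥ = R/(γ−1) = 26.82 J/(mol·K).
ΔU = 1.37 × 26.82 × (212.7 − 540) = -12030 J.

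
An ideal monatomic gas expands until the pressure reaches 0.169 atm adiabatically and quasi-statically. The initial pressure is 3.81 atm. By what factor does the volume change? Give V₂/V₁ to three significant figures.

V₂/V₁ ≈ 6.48

From PV^γ = const, V₂/V₁ = (P₁/P₂)^(1/γ).
For a monatomic ideal gas γ = 5/3.
V₂/V₁ = (3.81/0.169)^(3/5) = 6.484.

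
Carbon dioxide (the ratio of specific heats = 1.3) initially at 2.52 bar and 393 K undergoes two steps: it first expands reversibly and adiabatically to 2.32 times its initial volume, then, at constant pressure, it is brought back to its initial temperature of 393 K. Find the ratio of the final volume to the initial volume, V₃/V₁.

V₃/V₁ ≈ 2.99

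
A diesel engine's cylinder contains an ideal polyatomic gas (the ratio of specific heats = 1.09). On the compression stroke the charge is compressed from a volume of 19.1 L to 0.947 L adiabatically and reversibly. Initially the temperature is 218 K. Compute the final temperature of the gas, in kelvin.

T₂ ≈ 286 K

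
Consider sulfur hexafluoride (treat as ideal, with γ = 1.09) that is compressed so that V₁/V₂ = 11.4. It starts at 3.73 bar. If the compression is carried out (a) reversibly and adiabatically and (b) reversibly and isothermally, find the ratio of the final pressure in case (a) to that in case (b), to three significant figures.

P_adiabatic / P_isothermal ≈ 1.24

Isothermal: P_b = P₁(V₁/V₂) = 3.73×11.4.
Adiabatic: P_a = P₁(V₁/V₂)^γ = 3.73×11.4^(1.09).
P_a/P_b = (V₁/V₂)^(γ−1) = 11.4^(0.09) = 1.245.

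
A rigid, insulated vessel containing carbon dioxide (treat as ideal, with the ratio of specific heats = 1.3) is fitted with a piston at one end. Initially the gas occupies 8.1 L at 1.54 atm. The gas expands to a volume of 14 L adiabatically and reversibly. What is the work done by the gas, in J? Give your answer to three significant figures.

W ≈ 638 J

P₂ = P₁(V₁/V₂)^γ = 1.54×(8.1/14)^(1.3) = 0.7561 atm.
For a reversible adiabat, W_by_gas = (P₁V₁ − P₂V₂)/(γ−1).
W_by = (156000×0.0081 − 76610×0.014) / (0.3) = 637.8 J.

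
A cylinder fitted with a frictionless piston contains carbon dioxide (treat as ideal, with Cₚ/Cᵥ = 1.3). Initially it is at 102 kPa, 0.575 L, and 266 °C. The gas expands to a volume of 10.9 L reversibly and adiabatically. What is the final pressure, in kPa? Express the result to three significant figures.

P₂ ≈ 2.23 kPa

Adiabatic: P₁V₁^γ = P₂V₂^γ ⇒ P₂ = P₁ (V₁/V₂)^γ.
P₂ = 102 × (0.575/10.9)^(1.3) = 2.226 kPa.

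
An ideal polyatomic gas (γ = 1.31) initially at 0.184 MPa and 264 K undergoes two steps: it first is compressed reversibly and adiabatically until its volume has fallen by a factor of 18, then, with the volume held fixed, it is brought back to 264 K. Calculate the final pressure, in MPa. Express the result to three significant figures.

P₃ ≈ 3.31 MPa

Adiabatic step (PV^γ = const): P₂ = 0.184×18^(1.31) = 8.114 MPa; T₂ = 264×18^(0.31) = 646.8 K.
Isochoric: P₃ = P₂(T₃/T₂) = 8.114 × (264/646.8) = 3.312 MPa.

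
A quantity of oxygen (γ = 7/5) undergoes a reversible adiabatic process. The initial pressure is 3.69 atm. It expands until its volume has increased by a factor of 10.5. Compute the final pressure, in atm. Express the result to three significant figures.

P₂ ≈ 0.137 atm

Since PV^γ is constant along a reversible adiabat, P₂ = P₁ (V₁/V₂)^γ.
P₂ = 3.69 × (1/10.5)^(7/5) = 0.1372 atm.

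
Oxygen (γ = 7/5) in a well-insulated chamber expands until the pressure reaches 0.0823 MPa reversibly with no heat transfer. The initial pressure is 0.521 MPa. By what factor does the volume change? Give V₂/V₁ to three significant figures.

From PV^γ = const, V₂/V₁ = (P₁/P₂)^(1/γ).
V₂/V₁ = (0.521/0.0823)^(5/7) = 3.736.

V₂/V₁ ≈ 3.74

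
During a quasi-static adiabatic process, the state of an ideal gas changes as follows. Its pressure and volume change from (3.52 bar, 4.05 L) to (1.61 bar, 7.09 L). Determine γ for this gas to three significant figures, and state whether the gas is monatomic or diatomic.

PV^γ = const ⇒ γ = ln(P₂/P₁) / ln(V₁/V₂).
γ = ln(1.61/3.52) / ln(4.05/7.09) = 1.397.
γ ≈ 1.40 is close to 7/5, so the gas is diatomic.

γ ≈ 1.40; diatomic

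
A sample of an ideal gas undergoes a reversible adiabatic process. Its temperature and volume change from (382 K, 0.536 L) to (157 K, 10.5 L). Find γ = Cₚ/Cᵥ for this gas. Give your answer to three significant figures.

TV^(γ−1) = const ⇒ γ − 1 = ln(T₂/T₁) / ln(V₁/V₂).
γ = 1 + ln(157/382) / ln(0.536/10.5) = 1.299.

γ ≈ 1.30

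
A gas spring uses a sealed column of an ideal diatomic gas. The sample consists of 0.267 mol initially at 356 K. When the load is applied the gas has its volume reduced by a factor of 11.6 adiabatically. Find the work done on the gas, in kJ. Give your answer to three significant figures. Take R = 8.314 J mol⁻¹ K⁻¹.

W ≈ 3.29 kJ

Adiabatic: T₁V₁^(γ−1) = T₂V₂^(γ−1) ⇒ T₂ = T₁ (V₁/V₂)^(γ−1).
γ = 7/5 for a diatomic ideal gas, so γ−1 = 2/5.
T₂ = 356 × 11.6^(2/5) = 948.9 K.
Q = 0, so ΔU = W_on_gas = nCᵥΔT with Cᵥ = R/(γ−1) = 20.79 J/(mol·K).
ΔU = 0.267 × 20.79 × (948.9 − 356) = 3291 J.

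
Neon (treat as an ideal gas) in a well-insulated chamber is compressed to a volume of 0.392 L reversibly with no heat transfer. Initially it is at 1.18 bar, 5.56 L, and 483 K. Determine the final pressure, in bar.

P₂ ≈ 98.1 bar

Adiabatic: P₁V₁^γ = P₂V₂^γ ⇒ P₂ = P₁ (V₁/V₂)^γ.
γ = 5/3 for a monatomic ideal gas.
P₂ = 1.18 × (5.56/0.392)^(5/3) = 98.07 bar.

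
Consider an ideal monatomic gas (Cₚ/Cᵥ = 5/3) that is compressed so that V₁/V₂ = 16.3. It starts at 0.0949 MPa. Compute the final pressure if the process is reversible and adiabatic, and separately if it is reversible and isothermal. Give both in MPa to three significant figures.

adiabatic: 9.94 MPa; isothermal: 1.55 MPa

Isothermal: P₂ = P₁(V₁/V₂) = 0.0949×16.3 = 1.547 MPa.
Adiabatic: P₂ = P₁(V₁/V₂)^γ = 0.0949×16.3^(5/3) = 9.944 MPa.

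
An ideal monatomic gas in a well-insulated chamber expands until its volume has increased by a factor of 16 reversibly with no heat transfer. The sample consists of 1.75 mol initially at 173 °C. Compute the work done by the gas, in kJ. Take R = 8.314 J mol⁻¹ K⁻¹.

Adiabatic: T₁V₁^(γ−1) = T₂V₂^(γ−1) ⇒ T₂ = T₁ (V₁/V₂)^(γ−1).
γ = 5/3 for a monatomic ideal gas, so γ−1 = 2/3.
T₁ = 173 °C = 446.1 K.
T₂ = 446.1 × (1/16)^(2/3) = 70.26 K.
Q = 0, so ΔU = W_on_gas = nCᵥΔT with Cᵥ = R/(γ−1) = 12.47 J/(mol·K).
ΔU = 1.75 × 12.47 × (70.26 − 446.1) = -8203 J.
Work done by the gas = −ΔU = 8203 J.

W ≈ 8.20 kJ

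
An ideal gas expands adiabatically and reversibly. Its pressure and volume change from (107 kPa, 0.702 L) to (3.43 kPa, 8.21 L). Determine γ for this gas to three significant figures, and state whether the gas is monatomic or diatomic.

PV^γ = const ⇒ γ = ln(P₂/P₁) / ln(V₁/V₂).
γ = ln(3.43/107) / ln(0.702/8.21) = 1.399.
γ ≈ 1.40 is close to 7/5, so the gas is diatomic.

γ ≈ 1.40; diatomic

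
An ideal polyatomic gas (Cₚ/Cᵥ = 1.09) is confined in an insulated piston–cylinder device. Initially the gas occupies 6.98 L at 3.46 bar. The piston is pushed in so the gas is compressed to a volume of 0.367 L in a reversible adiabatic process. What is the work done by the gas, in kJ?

W ≈ -8.15 kJ

P₂ = P₁(V₁/V₂)^γ = 3.46×(6.98/0.367)^(1.09) = 85.78 bar.
For a reversible adiabat, W_by_gas = (P₁V₁ − P₂V₂)/(γ−1).
W_by = (346000×0.00698 − 8.578×10^6×0.000367) / (0.09) = -8145 J.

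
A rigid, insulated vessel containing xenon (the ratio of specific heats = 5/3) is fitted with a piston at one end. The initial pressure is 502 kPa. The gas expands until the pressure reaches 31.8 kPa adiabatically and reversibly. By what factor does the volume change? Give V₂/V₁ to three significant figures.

V₂/V₁ ≈ 5.24

From PV^γ = const, V₂/V₁ = (P₁/P₂)^(1/γ).
V₂/V₁ = (502/31.8)^(3/5) = 5.236.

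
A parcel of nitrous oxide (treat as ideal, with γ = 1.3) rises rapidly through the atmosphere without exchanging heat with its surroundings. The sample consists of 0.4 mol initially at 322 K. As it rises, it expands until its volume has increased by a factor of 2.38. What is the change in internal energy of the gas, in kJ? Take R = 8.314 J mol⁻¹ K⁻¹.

Adiabatic: T₁V₁^(γ−1) = T₂V₂^(γ−1) ⇒ T₂ = T₁ (V₁/V₂)^(γ−1).
T₂ = 322 × (1/2.38)^(0.3) = 248.2 K.
Q = 0, so ΔU = W_on_gas = nCᵥΔT with Cᵥ = R/(γ−1) = 27.71 J/(mol·K).
ΔU = 0.4 × 27.71 × (248.2 − 322) = -817.6 J.

ΔU ≈ -0.818 kJ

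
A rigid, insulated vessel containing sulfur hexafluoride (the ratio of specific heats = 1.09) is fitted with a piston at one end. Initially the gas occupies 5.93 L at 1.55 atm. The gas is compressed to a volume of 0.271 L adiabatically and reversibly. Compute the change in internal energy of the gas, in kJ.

P₂ = P₁(V₁/V₂)^γ = 1.55×(5.93/0.271)^(1.09) = 44.77 atm.
For a reversible adiabat, W_by_gas = (P₁V₁ − P₂V₂)/(γ−1).
W_by = (157100×0.00593 − 4.537×10^6×0.000271) / (0.09) = -3312 J.
Q = 0 ⇒ ΔU = −W_by = 3312 J.

ΔU ≈ 3.31 kJ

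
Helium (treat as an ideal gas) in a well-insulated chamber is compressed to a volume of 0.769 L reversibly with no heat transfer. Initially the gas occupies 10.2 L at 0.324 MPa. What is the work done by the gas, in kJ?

γ = 5/3 for a monatomic ideal gas.
P₂ = P₁(V₁/V₂)^γ = 0.324×(10.2/0.769)^(5/3) = 24.08 MPa.
For a reversible adiabat, W_by_gas = (P₁V₁ − P₂V₂)/(γ−1).
W_by = (324000×0.0102 − 2.408×10^7×0.000769) / (2/3) = -22820 J.

W ≈ -22.8 kJ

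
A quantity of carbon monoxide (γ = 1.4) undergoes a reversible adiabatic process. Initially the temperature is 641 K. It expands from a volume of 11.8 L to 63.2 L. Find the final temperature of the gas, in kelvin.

T₂ ≈ 328 K

Adiabatic: T₁V₁^(γ−1) = T₂V₂^(γ−1) ⇒ T₂ = T₁ (V₁/V₂)^(γ−1).
T₂ = 641 × (11.8/63.2)^(0.4) = 327.6 K.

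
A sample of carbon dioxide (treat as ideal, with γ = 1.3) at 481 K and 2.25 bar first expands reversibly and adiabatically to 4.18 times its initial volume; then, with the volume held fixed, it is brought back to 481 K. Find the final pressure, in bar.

P₃ ≈ 0.538 bar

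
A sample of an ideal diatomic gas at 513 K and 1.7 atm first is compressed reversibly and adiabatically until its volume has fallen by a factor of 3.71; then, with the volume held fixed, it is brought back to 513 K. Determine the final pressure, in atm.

For a diatomic ideal gas γ = 7/5.
Adiabatic step (PV^γ = const): P₂ = 1.7×3.71^(7/5) = 10.66 atm; T₂ = 513×3.71^(2/5) = 866.7 K.
Isochoric: P₃ = P₂(T₃/T₂) = 10.66 × (513/866.7) = 6.307 atm.

P₃ ≈ 6.31 atm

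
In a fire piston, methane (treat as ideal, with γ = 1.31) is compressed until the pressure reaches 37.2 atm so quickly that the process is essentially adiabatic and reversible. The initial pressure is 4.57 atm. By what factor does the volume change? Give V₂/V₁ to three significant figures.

From PV^γ = const, V₂/V₁ = (P₁/P₂)^(1/γ).
V₂/V₁ = (4.57/37.2)^(0.763) = 0.2018.

V₂/V₁ ≈ 0.202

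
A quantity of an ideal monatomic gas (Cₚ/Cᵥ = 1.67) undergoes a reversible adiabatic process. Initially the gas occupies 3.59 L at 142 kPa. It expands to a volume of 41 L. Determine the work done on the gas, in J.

P₂ = P₁(V₁/V₂)^γ = 142×(3.59/41)^(1.67) = 2.432 kPa.
For a reversible adiabat, W_by_gas = (P₁V₁ − P₂V₂)/(γ−1).
W_by = (142000×0.00359 − 2432×0.041) / (0.67) = 612 J.
W_on_gas = −W_by = -612 J.

W ≈ -612 J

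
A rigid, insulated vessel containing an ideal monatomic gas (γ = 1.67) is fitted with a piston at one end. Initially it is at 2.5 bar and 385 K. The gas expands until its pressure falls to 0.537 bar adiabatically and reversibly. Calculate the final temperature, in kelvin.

Along an adiabat T P^((1−γ)/γ) is constant, so T₂ = T₁ (P₂/P₁)^((γ−1)/γ).
T₂ = 385 × (0.537/2.5)^(0.401) = 207.7 K.

T₂ ≈ 208 K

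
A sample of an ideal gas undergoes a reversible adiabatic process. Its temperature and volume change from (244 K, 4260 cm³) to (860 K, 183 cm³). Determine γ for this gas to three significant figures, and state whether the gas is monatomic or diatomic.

γ ≈ 1.40; diatomic

TV^(γ−1) = const ⇒ γ − 1 = ln(T₂/T₁) / ln(V₁/V₂).
γ = 1 + ln(860/244) / ln(4260/183) = 1.4.
γ ≈ 1.40 is close to 7/5, so the gas is diatomic.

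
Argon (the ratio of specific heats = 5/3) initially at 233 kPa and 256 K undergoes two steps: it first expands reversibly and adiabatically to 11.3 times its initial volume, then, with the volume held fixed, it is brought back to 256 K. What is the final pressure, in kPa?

Adiabatic step (PV^γ = const): P₂ = 233×(1/11.3)^(5/3) = 4.095 kPa; T₂ = 256×(1/11.3)^(2/3) = 50.84 K.
Isochoric: P₃ = P₂(T₃/T₂) = 4.095 × (256/50.84) = 20.62 kPa.

P₃ ≈ 20.6 kPa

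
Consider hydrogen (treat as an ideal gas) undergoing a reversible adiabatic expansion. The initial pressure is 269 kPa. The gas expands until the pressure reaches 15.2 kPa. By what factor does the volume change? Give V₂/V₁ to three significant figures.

V₂/V₁ ≈ 7.79

From PV^γ = const, V₂/V₁ = (P₁/P₂)^(1/γ).
For a diatomic ideal gas γ = 7/5.
V₂/V₁ = (269/15.2)^(5/7) = 7.787.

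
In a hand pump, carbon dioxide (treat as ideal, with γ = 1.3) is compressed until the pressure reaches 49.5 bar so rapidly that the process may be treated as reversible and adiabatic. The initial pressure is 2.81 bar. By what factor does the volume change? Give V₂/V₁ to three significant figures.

V₂/V₁ ≈ 0.110

From PV^γ = const, V₂/V₁ = (P₁/P₂)^(1/γ).
V₂/V₁ = (2.81/49.5)^(0.769) = 0.1101.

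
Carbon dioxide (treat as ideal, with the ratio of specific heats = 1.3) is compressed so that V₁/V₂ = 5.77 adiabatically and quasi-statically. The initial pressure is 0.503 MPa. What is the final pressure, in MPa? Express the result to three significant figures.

P₂ ≈ 4.91 MPa

Since PV^γ is constant along a reversible adiabat, P₂ = P₁ (V₁/V₂)^γ.
P₂ = 0.503 × 5.77^(1.3) = 4.91 MPa.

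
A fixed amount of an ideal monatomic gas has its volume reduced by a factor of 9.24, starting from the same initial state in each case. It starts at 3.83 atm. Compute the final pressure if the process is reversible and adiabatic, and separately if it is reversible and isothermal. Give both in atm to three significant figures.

adiabatic: 156 atm; isothermal: 35.4 atm

For a monatomic ideal gas γ = 5/3.
Isothermal: P₂ = P₁(V₁/V₂) = 3.83×9.24 = 35.39 atm.
Adiabatic: P₂ = P₁(V₁/V₂)^γ = 3.83×9.24^(5/3) = 155.8 atm.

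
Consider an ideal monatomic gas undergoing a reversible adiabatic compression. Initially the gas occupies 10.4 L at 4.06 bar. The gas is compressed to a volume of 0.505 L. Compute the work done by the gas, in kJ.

W ≈ -41.3 kJ

γ = 5/3 for a monatomic ideal gas.
P₂ = P₁(V₁/V₂)^γ = 4.06×(10.4/0.505)^(5/3) = 628.2 bar.
For a reversible adiabat, W_by_gas = (P₁V₁ − P₂V₂)/(γ−1).
W_by = (406000×0.0104 − 6.282×10^7×0.000505) / (2/3) = -41250 J.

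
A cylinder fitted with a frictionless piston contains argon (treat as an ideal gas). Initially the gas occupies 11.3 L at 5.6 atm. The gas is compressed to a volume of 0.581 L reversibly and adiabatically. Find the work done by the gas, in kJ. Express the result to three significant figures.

W ≈ -59.9 kJ

γ = 5/3 for a monatomic ideal gas.
P₂ = P₁(V₁/V₂)^γ = 5.6×(11.3/0.581)^(5/3) = 787.7 atm.
For a reversible adiabat, W_by_gas = (P₁V₁ − P₂V₂)/(γ−1).
W_by = (567400×0.0113 − 7.981×10^7×0.000581) / (2/3) = -59940 J.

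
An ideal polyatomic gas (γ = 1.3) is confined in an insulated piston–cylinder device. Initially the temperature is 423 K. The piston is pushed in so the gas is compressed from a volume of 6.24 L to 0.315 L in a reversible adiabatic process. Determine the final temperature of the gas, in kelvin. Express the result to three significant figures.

For a reversible adiabat TV^(γ−1) is constant, so T₂ = T₁ (V₁/V₂)^(γ−1).
T₂ = 423 × (6.24/0.315)^(0.3) = 1036 K.

T₂ ≈ 1040 K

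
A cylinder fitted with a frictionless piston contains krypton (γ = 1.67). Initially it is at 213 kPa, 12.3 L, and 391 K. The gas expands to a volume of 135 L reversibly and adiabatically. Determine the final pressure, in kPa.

Since PV^γ is constant along a reversible adiabat, P₂ = P₁ (V₁/V₂)^γ.
P₂ = 213 × (12.3/135)^(1.67) = 3.898 kPa.

P₂ ≈ 3.90 kPa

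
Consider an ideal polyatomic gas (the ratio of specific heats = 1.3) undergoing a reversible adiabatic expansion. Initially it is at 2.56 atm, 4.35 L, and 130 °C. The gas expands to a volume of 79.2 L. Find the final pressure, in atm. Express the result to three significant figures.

P₂ ≈ 0.0589 atm

Since PV^γ is constant along a reversible adiabat, P₂ = P₁ (V₁/V₂)^γ.
P₂ = 2.56 × (4.35/79.2)^(1.3) = 0.05888 atm.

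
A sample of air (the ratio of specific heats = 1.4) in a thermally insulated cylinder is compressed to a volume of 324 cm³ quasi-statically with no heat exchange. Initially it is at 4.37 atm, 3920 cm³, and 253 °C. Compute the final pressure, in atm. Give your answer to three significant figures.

Adiabatic: P₁V₁^γ = P₂V₂^γ ⇒ P₂ = P₁ (V₁/V₂)^γ.
P₂ = 4.37 × (3920/324)^(1.4) = 143.3 atm.

P₂ ≈ 143 atm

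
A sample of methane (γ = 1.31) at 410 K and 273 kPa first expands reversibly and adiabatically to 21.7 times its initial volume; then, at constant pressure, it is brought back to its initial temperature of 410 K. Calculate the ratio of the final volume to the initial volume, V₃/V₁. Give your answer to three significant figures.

V₃/V₁ ≈ 56.3

Adiabatic step: V₂/V₁ = 21.7; T₂ = T₁·(1/21.7)^(0.31) = 157.9 K.
Isobaric step: V₃/V₂ = T₃/T₂ = 410/157.9.
V₃/V₁ = (V₂/V₁)(V₃/V₂) = 21.7 × (410/157.9) = 56.33.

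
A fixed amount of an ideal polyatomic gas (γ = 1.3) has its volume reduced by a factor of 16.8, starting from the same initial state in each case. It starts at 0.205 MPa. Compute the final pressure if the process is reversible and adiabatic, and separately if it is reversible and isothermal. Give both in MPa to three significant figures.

adiabatic: 8.03 MPa; isothermal: 3.44 MPa

Isothermal: P₂ = P₁(V₁/V₂) = 0.205×16.8 = 3.444 MPa.
Adiabatic: P₂ = P₁(V₁/V₂)^γ = 0.205×16.8^(1.3) = 8.029 MPa.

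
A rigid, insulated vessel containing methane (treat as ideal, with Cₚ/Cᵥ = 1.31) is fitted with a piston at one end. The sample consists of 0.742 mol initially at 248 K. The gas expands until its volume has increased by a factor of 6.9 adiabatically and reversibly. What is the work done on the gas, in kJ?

W ≈ -2.22 kJ

Adiabatic: T₁V₁^(γ−1) = T₂V₂^(γ−1) ⇒ T₂ = T₁ (V₁/V₂)^(γ−1).
T₂ = 248 × (1/6.9)^(0.31) = 136.3 K.
Q = 0, so ΔU = W_on_gas = nCᵥΔT with Cᵥ = R/(γ−1) = 26.82 J/(mol·K).
ΔU = 0.742 × 26.82 × (136.3 − 248) = -2223 J.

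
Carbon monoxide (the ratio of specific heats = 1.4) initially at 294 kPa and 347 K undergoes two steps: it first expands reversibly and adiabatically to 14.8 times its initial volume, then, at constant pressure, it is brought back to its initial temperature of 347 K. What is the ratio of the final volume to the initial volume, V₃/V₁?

V₃/V₁ ≈ 43.5

Adiabatic step: V₂/V₁ = 14.8; T₂ = T₁·(1/14.8)^(0.4) = 118.1 K.
Isobaric step: V₃/V₂ = T₃/T₂ = 347/118.1.
V₃/V₁ = (V₂/V₁)(V₃/V₂) = 14.8 × (347/118.1) = 43.49.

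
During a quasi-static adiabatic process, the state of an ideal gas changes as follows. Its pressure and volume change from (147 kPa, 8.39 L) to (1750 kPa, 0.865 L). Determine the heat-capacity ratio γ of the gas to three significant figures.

PV^γ = const ⇒ γ = ln(P₂/P₁) / ln(V₁/V₂).
γ = ln(1750/147) / ln(8.39/0.865) = 1.09.

γ ≈ 1.09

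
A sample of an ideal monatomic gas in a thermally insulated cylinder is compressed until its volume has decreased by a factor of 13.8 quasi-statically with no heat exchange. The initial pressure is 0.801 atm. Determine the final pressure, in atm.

Adiabatic: P₁V₁^γ = P₂V₂^γ ⇒ P₂ = P₁ (V₁/V₂)^γ.
For a monatomic ideal gas γ = 5/3.
P₂ = 0.801 × 13.8^(5/3) = 63.6 atm.

P₂ ≈ 63.6 atm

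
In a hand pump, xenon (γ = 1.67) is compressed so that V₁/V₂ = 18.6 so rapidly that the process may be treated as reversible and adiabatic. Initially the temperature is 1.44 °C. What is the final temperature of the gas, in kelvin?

For a reversible adiabat TV^(γ−1) is constant, so T₂ = T₁ (V₁/V₂)^(γ−1).
T₁ = 1.44 °C = 274.6 K.
T₂ = 274.6 × 18.6^(0.67) = 1947 K.

T₂ ≈ 1950 K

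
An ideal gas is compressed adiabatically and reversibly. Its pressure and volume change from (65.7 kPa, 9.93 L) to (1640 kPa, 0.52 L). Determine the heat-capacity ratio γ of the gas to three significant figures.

γ ≈ 1.09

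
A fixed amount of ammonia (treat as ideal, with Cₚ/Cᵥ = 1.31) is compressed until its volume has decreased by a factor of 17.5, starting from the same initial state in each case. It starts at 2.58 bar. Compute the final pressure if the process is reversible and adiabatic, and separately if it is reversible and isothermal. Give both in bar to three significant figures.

Isothermal: P₂ = P₁(V₁/V₂) = 2.58×17.5 = 45.15 bar.
Adiabatic: P₂ = P₁(V₁/V₂)^γ = 2.58×17.5^(1.31) = 109.6 bar.

adiabatic: 110 bar; isothermal: 45.1 bar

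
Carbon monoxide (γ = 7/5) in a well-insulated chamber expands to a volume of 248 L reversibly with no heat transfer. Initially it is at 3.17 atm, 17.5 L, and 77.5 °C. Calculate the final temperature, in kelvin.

Adiabatic: T₁V₁^(γ−1) = T₂V₂^(γ−1) ⇒ T₂ = T₁ (V₁/V₂)^(γ−1).
T₁ = 77.5 °C = 350.6 K.
T₂ = 350.6 × (17.5/248)^(2/5) = 121.4 K.

T₂ ≈ 121 K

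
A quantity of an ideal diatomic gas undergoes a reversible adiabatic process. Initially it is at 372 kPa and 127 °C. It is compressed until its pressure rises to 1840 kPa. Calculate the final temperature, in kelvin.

Along an adiabat T P^((1−γ)/γ) is constant, so T₂ = T₁ (P₂/P₁)^((γ−1)/γ).
For a diatomic ideal gas γ = 7/5, so (γ−1)/γ = 2/7.
T₁ = 127 °C = 400.1 K.
T₂ = 400.1 × (1840/372)^(2/7) = 631.8 K.

T₂ ≈ 632 K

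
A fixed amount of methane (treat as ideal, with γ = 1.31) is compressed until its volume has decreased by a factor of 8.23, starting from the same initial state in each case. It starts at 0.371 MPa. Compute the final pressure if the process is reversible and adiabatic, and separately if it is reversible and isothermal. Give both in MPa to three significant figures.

Isothermal: P₂ = P₁(V₁/V₂) = 0.371×8.23 = 3.053 MPa.
Adiabatic: P₂ = P₁(V₁/V₂)^γ = 0.371×8.23^(1.31) = 5.869 MPa.

adiabatic: 5.87 MPa; isothermal: 3.05 MPa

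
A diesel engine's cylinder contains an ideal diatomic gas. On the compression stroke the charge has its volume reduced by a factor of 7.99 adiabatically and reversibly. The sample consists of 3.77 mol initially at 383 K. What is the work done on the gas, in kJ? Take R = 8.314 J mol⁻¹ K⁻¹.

For a reversible adiabat TV^(γ−1) is constant, so T₂ = T₁ (V₁/V₂)^(γ−1).
γ = 7/5 for a diatomic ideal gas, so γ−1 = 2/5.
T₂ = 383 × 7.99^(2/5) = 879.5 K.
Q = 0, so ΔU = W_on_gas = nCᵥΔT with Cᵥ = R/(γ−1) = 20.79 J/(mol·K).
ΔU = 3.77 × 20.79 × (879.5 − 383) = 38900 J.

W ≈ 38.9 kJ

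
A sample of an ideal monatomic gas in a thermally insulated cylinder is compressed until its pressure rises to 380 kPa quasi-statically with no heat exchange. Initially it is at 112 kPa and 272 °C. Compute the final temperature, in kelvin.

Adiabatic: T₂/T₁ = (P₂/P₁)^((γ−1)/γ).
For a monatomic ideal gas γ = 5/3, so (γ−1)/γ = 2/5.
T₁ = 272 °C = 545.1 K.
T₂ = 545.1 × (380/112)^(2/5) = 888.7 K.

T₂ ≈ 889 K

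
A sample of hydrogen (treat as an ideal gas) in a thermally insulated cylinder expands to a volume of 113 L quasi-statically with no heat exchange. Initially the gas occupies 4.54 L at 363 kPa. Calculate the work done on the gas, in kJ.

W ≈ -2.98 kJ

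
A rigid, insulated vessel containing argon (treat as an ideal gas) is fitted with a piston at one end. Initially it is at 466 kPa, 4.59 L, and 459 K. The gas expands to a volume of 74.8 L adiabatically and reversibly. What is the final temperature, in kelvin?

T₂ ≈ 71.4 K

Adiabatic: T₁V₁^(γ−1) = T₂V₂^(γ−1) ⇒ T₂ = T₁ (V₁/V₂)^(γ−1).
γ = 5/3 for a monatomic ideal gas.
T₂ = 459 × (4.59/74.8)^(2/3) = 71.41 K.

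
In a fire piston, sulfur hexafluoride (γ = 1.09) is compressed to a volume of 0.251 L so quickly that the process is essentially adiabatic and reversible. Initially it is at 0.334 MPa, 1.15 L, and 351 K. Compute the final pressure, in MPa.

Since PV^γ is constant along a reversible adiabat, P₂ = P₁ (V₁/V₂)^γ.
P₂ = 0.334 × (1.15/0.251)^(1.09) = 1.755 MPa.

P₂ ≈ 1.75 MPa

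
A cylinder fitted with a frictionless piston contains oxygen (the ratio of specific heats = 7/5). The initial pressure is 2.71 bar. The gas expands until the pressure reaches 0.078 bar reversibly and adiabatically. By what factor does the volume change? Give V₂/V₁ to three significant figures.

From PV^γ = const, V₂/V₁ = (P₁/P₂)^(1/γ).
V₂/V₁ = (2.71/0.078)^(5/7) = 12.61.

V₂/V₁ ≈ 12.6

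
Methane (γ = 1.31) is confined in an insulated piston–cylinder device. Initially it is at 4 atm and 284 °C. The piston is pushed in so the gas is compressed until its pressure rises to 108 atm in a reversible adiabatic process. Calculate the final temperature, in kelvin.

T₂ ≈ 1220 K

Adiabatic: T₂/T₁ = (P₂/P₁)^((γ−1)/γ).
T₁ = 284 °C = 557.1 K.
T₂ = 557.1 × (108/4)^(0.237) = 1215 K.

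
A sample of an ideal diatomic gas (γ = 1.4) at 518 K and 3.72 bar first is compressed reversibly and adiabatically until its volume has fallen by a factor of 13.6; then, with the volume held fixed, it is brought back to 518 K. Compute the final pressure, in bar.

Adiabatic step (PV^γ = const): P₂ = 3.72×13.6^(1.4) = 143.7 bar; T₂ = 518×13.6^(0.4) = 1471 K.
Isochoric: P₃ = P₂(T₃/T₂) = 143.7 × (518/1471) = 50.59 bar.

P₃ ≈ 50.6 bar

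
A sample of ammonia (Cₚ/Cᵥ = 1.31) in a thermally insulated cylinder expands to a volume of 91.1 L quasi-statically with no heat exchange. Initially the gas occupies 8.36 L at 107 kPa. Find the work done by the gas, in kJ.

W ≈ 1.51 kJ

P₂ = P₁(V₁/V₂)^γ = 107×(8.36/91.1)^(1.31) = 4.683 kPa.
For a reversible adiabat, W_by_gas = (P₁V₁ − P₂V₂)/(γ−1).
W_by = (107000×0.00836 − 4683×0.0911) / (0.31) = 1509 J.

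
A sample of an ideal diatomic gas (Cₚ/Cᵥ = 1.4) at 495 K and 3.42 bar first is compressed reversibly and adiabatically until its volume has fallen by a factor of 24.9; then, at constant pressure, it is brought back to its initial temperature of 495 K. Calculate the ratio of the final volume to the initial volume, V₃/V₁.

V₃/V₁ ≈ 0.0111

Adiabatic step: V₂/V₁ = 0.04016; T₂ = T₁·24.9^(0.4) = 1791 K.
Isobaric step: V₃/V₂ = T₃/T₂ = 495/1791.
V₃/V₁ = (V₂/V₁)(V₃/V₂) = 0.04016 × (495/1791) = 0.0111.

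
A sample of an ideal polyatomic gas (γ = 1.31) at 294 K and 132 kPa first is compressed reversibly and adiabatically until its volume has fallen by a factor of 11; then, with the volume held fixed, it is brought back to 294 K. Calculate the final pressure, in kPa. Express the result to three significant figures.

P₃ ≈ 1450 kPa

Adiabatic step (PV^γ = const): P₂ = 132×11^(1.31) = 3054 kPa; T₂ = 294×11^(0.31) = 618.3 K.
Isochoric: P₃ = P₂(T₃/T₂) = 3054 × (294/618.3) = 1452 kPa.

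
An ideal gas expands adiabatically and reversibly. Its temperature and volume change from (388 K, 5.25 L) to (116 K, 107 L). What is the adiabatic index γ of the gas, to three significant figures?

TV^(γ−1) = const ⇒ γ − 1 = ln(T₂/T₁) / ln(V₁/V₂).
γ = 1 + ln(116/388) / ln(5.25/107) = 1.401.

γ ≈ 1.40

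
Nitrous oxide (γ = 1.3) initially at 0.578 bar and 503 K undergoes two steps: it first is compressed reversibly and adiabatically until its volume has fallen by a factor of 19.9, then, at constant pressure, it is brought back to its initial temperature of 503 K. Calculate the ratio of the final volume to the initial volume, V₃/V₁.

V₃/V₁ ≈ 0.0205

Adiabatic step: V₂/V₁ = 0.05025; T₂ = T₁·19.9^(0.3) = 1234 K.
Isobaric step: V₃/V₂ = T₃/T₂ = 503/1234.
V₃/V₁ = (V₂/V₁)(V₃/V₂) = 0.05025 × (503/1234) = 0.02049.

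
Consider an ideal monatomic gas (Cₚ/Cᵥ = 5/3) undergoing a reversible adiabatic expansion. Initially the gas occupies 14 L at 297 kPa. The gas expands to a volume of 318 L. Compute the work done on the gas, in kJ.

P₂ = P₁(V₁/V₂)^γ = 297×(14/318)^(5/3) = 1.63 kPa.
For a reversible adiabat, W_by_gas = (P₁V₁ − P₂V₂)/(γ−1).
W_by = (297000×0.014 − 1630×0.318) / (2/3) = 5459 J.
W_on_gas = −W_by = -5459 J.

W ≈ -5.46 kJ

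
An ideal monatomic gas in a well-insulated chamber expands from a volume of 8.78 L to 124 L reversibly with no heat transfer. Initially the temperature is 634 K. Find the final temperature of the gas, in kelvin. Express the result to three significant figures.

Adiabatic: T₁V₁^(γ−1) = T₂V₂^(γ−1) ⇒ T₂ = T₁ (V₁/V₂)^(γ−1).
For a monatomic ideal gas γ = 5/3, so γ−1 = 2/3.
T₂ = 634 × (8.78/124)^(2/3) = 108.5 K.

T₂ ≈ 109 K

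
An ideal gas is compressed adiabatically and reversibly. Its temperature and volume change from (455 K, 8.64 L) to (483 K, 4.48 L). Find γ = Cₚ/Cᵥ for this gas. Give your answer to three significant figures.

γ ≈ 1.09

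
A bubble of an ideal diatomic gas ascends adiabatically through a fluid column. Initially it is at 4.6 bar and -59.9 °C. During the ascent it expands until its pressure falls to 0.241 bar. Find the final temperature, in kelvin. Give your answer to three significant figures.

Adiabatic: T₂/T₁ = (P₂/P₁)^((γ−1)/γ).
For a diatomic ideal gas γ = 7/5, so (γ−1)/γ = 2/7.
T₁ = -59.9 °C = 213.2 K.
T₂ = 213.2 × (0.241/4.6)^(2/7) = 91.83 K.

T₂ ≈ 91.8 K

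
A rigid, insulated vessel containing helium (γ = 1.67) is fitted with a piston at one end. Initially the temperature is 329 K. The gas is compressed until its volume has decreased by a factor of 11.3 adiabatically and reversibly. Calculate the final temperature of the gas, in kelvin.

For a reversible adiabat TV^(γ−1) is constant, so T₂ = T₁ (V₁/V₂)^(γ−1).
T₂ = 329 × 11.3^(0.67) = 1670 K.

T₂ ≈ 1670 K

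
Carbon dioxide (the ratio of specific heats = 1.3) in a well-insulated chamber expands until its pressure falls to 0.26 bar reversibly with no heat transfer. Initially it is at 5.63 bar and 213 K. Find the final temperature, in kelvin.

Adiabatic: T₂/T₁ = (P₂/P₁)^((γ−1)/γ).
T₂ = 213 × (0.26/5.63)^(0.231) = 104.8 K.

T₂ ≈ 105 K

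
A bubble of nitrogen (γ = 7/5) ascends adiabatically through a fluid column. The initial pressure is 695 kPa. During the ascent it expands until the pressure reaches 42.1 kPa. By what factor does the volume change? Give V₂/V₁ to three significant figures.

From PV^γ = const, V₂/V₁ = (P₁/P₂)^(1/γ).
V₂/V₁ = (695/42.1)^(5/7) = 7.409.

V₂/V₁ ≈ 7.41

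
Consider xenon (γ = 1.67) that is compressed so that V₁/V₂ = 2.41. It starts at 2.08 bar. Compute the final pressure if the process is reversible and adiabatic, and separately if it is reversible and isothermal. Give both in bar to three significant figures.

adiabatic: 9.04 bar; isothermal: 5.01 bar

Isothermal: P₂ = P₁(V₁/V₂) = 2.08×2.41 = 5.013 bar.
Adiabatic: P₂ = P₁(V₁/V₂)^γ = 2.08×2.41^(1.67) = 9.037 bar.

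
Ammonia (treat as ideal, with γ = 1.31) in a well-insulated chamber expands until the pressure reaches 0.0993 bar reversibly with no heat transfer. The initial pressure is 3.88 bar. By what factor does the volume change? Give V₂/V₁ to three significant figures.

V₂/V₁ ≈ 16.4

From PV^γ = const, V₂/V₁ = (P₁/P₂)^(1/γ).
V₂/V₁ = (3.88/0.0993)^(0.763) = 16.41.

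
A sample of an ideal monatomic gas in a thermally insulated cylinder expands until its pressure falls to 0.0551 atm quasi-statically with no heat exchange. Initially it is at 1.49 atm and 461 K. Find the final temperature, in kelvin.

T₂ ≈ 123 K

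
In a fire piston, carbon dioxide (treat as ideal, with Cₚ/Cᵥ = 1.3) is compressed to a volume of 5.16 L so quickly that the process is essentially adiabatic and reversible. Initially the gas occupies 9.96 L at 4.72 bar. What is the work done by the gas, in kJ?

P₂ = P₁(V₁/V₂)^γ = 4.72×(9.96/5.16)^(1.3) = 11.1 bar.
For a reversible adiabat, W_by_gas = (P₁V₁ − P₂V₂)/(γ−1).
W_by = (472000×0.00996 − 1.11×10^6×0.00516) / (0.3) = -3418 J.

W ≈ -3.42 kJ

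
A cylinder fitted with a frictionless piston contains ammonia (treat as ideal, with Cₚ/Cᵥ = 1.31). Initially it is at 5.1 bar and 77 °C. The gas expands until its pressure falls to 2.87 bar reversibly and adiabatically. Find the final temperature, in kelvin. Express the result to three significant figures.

T₂ ≈ 306 K

Along an adiabat T P^((1−γ)/γ) is constant, so T₂ = T₁ (P₂/P₁)^((γ−1)/γ).
T₁ = 77 °C = 350.1 K.
T₂ = 350.1 × (2.87/5.1)^(0.237) = 305.6 K.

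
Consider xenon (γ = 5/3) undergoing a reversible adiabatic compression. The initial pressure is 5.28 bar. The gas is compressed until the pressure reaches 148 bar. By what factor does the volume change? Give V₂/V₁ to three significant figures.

V₂/V₁ ≈ 0.135

From PV^γ = const, V₂/V₁ = (P₁/P₂)^(1/γ).
V₂/V₁ = (5.28/148)^(3/5) = 0.1353.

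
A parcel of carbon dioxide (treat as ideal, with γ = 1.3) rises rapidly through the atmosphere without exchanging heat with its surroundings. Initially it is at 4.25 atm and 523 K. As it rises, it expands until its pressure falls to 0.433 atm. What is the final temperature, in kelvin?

T₂ ≈ 309 K

Along an adiabat T P^((1−γ)/γ) is constant, so T₂ = T₁ (P₂/P₁)^((γ−1)/γ).
T₂ = 523 × (0.433/4.25)^(0.231) = 308.7 K.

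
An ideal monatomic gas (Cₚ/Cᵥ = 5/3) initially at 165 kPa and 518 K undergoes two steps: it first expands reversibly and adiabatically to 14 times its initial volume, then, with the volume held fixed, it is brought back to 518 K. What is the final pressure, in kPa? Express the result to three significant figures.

P₃ ≈ 11.8 kPa

Adiabatic step (PV^γ = const): P₂ = 165×(1/14)^(5/3) = 2.029 kPa; T₂ = 518×(1/14)^(2/3) = 89.18 K.
Isochoric: P₃ = P₂(T₃/T₂) = 2.029 × (518/89.18) = 11.79 kPa.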